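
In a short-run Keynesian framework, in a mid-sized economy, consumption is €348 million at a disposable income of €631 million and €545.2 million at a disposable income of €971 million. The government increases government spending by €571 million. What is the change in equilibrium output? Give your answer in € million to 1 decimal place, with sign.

MPC = ΔC/ΔYd = (545.2 − 348)/(971 − 631) = 197.2/340 = 0.58.
Spending multiplier = 1/(1 − MPC) = 1/(1 − 0.58) = 1/0.42 ≈ 2.381.
ΔY = k × ΔG = (+€571 million) / 0.42 ≈ +€1,359.5 million.

+€1,359.5 million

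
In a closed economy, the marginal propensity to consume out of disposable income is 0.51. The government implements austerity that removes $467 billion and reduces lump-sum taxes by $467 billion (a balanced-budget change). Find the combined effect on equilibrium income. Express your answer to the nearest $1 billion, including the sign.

−$467 billion

Expenditure multiplier = 1/(1 − MPC) = 1/(1 − 0.51) = 1/0.49 ≈ 2.041.
ΔG contributes k·ΔG = (−$467 billion) / 0.49 ≈ −$953.1 billion.
ΔT of −$467 billion changes first-round spending by −c·ΔT = +$238.17 billion, contributing k·(−c·ΔT) = (+$238.17 billion) / 0.49 ≈ +$486.1 billion.
With ΔG = ΔT and no other leakages, the balanced-budget multiplier is 1, so ΔY = ΔG = −$467 billion.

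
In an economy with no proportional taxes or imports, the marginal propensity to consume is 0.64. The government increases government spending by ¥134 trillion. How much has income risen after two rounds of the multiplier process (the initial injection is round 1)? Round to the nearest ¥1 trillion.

¥220 trillion

Round 1 adds ΔG = ¥134 trillion; each later round is MPC = 0.64 times the previous.
After 2 rounds: 134 + 85.76 = ΔG·(1 − c^2)/(1 − c) = 134 × (1 − 0.4096)/0.36 ≈ ¥220 trillion.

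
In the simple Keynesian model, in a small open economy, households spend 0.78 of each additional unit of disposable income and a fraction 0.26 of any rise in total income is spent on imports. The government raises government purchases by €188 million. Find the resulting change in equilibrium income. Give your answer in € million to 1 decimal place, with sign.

Government-spending multiplier = 1/(1 − c + m) = 1/(1 − 0.78 + 0.26) = 1/0.48 ≈ 2.083.
ΔY = k × ΔG = (+€188 million) / 0.48 ≈ +€391.7 million.

+€391.7 million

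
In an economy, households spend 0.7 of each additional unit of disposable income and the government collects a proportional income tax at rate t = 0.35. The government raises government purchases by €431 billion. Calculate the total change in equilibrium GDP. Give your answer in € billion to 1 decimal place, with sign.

+€790.8 billion

Government-spending multiplier = 1/(1 − c(1−t)) = 1/(1 − 0.7×0.65) = 1/0.545 ≈ 1.835.
ΔY = k × ΔG = (+€431 billion) / 0.545 ≈ +€790.8 billion.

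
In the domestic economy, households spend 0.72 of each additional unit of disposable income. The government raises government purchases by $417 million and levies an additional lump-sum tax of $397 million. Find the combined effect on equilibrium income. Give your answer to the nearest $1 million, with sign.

+$468 million

Expenditure multiplier = 1/(1 − MPC) = 1/(1 − 0.72) = 1/0.28 ≈ 3.571.
ΔG contributes k·ΔG = (+$417 million) / 0.28 ≈ +$1,489.3 million.
ΔT of +$397 million changes first-round spending by −c·ΔT = −$285.84 million, contributing k·(−c·ΔT) = (−$285.84 million) / 0.28 ≈ −$1,020.9 million.
Net ΔY = k(ΔG − c·ΔT) = (+$131.16 million) / 0.28 ≈ +$468 million.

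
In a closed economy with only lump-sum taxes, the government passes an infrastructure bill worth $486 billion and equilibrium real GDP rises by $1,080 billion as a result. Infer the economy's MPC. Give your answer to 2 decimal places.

0.55

Implied spending multiplier k = ΔY/ΔG = 1,080/486 ≈ 2.2222.
Since k = 1/(1 − MPC), MPC = 1 − 1/k = 1 − ΔG/ΔY = 1 − 486/1,080 = 0.55.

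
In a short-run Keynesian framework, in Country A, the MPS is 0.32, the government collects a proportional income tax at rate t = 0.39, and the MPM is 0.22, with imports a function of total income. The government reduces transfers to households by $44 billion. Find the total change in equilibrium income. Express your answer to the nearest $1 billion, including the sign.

MPC = 1 − MPS = 1 − 0.32 = 0.68.
The transfer change shifts disposable income by −$44 billion, so first-round consumption changes by c·ΔTR = 0.68 × (−$44 billion) = −$29.92 billion.
Expenditure multiplier = 1/(1 − c(1−t) + m) = 1/(1 − 0.68×0.61 + 0.22) = 1/0.8052 ≈ 1.242.
The transfer multiplier is c × k ≈ 0.845, so ΔY = k × (c·ΔTR) = (−$29.92 billion) / 0.8052 ≈ −$37 billion.

−$37 billion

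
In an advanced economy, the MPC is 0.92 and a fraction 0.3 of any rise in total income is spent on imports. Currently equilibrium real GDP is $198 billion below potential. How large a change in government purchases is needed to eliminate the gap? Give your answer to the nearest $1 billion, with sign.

+$75 billion

Spending multiplier = 1/(1 − c + m) = 1/(1 − 0.92 + 0.3) = 1/0.38 ≈ 2.632.
Need ΔY = +$198 billion, so ΔG = ΔY/k = (+$198 billion) × 0.38 ≈ +$75 billion.
The government should increase government purchases by $75 billion.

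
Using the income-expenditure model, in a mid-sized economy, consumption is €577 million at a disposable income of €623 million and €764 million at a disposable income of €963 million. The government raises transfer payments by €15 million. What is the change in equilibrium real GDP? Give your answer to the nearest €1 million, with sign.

MPC = ΔC/ΔYd = (764 − 577)/(963 − 623) = 187/340 = 0.55.
The transfer change shifts disposable income by +€15 million, so first-round consumption changes by c·ΔTR = 0.55 × (+€15 million) = +€8.25 million.
Expenditure multiplier = 1/(1 − MPC) = 1/(1 − 0.55) = 1/0.45 ≈ 2.222.
The transfer multiplier is c × k ≈ 1.222, so ΔY = k × (c·ΔTR) = (+€8.25 million) / 0.45 ≈ +€18 million.

+€18 million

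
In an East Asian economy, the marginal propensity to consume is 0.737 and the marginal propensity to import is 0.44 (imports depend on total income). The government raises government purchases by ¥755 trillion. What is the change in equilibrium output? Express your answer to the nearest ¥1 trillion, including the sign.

Expenditure multiplier = 1/(1 − c + m) = 1/(1 − 0.737 + 0.44) = 1/0.703 ≈ 1.422.
ΔY = k × ΔG = (+¥755 trillion) / 0.703 ≈ +¥1,074 trillion.

+¥1,074 trillion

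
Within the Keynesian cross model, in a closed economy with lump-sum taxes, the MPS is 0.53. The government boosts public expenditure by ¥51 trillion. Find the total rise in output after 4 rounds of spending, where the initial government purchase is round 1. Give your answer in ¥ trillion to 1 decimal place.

¥91.5 trillion

MPC = 1 − MPS = 1 − 0.53 = 0.47.
Round 1 adds ΔG = ¥51 trillion; each later round is MPC = 0.47 times the previous.
After 4 rounds: 51 + 23.97 + 11.2659 + 5.294973 = ΔG·(1 − c^4)/(1 − c) = 51 × (1 − 0.04879681)/0.53 ≈ ¥91.5 trillion.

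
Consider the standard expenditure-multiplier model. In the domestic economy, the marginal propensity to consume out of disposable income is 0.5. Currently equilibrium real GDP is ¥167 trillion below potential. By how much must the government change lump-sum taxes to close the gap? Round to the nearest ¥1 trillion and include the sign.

−¥167 trillion

Spending multiplier = 1/(1 − MPC) = 1/(1 − 0.5) = 1/0.5 = 2.
Tax multiplier = −c·k = −0.5/0.5 = −1. Need ΔY = +¥167 trillion, so ΔT = ΔY/(−c·k) = −(+¥167 trillion) × 0.5 / 0.5 = −¥167 trillion.
The government should cut lump-sum taxes by ¥167 trillion.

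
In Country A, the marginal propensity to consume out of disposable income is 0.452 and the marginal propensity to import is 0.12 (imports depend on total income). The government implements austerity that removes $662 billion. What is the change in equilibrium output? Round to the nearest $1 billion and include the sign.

−$991 billion

Government-spending multiplier = 1/(1 − c + m) = 1/(1 − 0.452 + 0.12) = 1/0.668 ≈ 1.497.
ΔY = k × ΔG = (−$662 billion) / 0.668 ≈ −$991 billion.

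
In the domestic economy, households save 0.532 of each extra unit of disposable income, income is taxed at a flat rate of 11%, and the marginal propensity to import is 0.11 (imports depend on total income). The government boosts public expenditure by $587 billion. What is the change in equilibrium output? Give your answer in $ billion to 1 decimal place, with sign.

MPC = 1 − MPS = 1 − 0.532 = 0.468.
Government-spending multiplier = 1/(1 − c(1−t) + m) = 1/(1 − 0.468×0.89 + 0.11) = 1/0.69348 ≈ 1.442.
ΔY = k × ΔG = (+$587 billion) / 0.69348 ≈ +$846.5 billion.

+$846.5 billion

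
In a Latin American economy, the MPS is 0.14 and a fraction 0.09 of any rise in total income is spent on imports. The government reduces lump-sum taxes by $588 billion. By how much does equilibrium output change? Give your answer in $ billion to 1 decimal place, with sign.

+$2,198.6 billion

MPC = 1 − MPS = 1 − 0.14 = 0.86.
A lump-sum tax change of −$588 billion shifts disposable income by +$588 billion; first-round consumption changes by −c × ΔT = −0.86 × (−$588 billion) = +$505.68 billion.
Expenditure multiplier = 1/(1 − c + m) = 1/(1 − 0.86 + 0.09) = 1/0.23 ≈ 4.348.
The tax multiplier is −c × k ≈ −3.739, so ΔY = k × (−c·ΔT) = (+$505.68 billion) / 0.23 ≈ +$2,198.6 billion.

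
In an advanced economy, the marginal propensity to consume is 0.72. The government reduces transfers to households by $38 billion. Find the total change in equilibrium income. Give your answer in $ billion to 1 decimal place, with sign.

−$97.7 billion

The transfer change shifts disposable income by −$38 billion, so first-round consumption changes by c·ΔTR = 0.72 × (−$38 billion) = −$27.36 billion.
Expenditure multiplier = 1/(1 − MPC) = 1/(1 − 0.72) = 1/0.28 ≈ 3.571.
The transfer multiplier is c × k ≈ 2.571, so ΔY = k × (c·ΔTR) = (−$27.36 billion) / 0.28 ≈ −$97.7 billion.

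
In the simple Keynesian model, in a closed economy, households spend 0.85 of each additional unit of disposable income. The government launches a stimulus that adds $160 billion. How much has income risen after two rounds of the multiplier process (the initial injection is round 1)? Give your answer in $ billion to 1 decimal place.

Round 1 adds ΔG = $160 billion; each later round is MPC = 0.85 times the previous.
After 2 rounds: 160 + 136 = ΔG·(1 − c^2)/(1 − c) = 160 × (1 − 0.7225)/0.15 = $296 billion.

$296.0 billion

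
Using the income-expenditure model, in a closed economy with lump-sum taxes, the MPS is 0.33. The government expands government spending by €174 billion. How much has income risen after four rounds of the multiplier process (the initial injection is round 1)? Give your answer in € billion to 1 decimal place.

MPC = 1 − MPS = 1 − 0.33 = 0.67.
Round 1 adds ΔG = €174 billion; each later round is MPC = 0.67 times the previous.
After 4 rounds: 174 + 116.58 + 78.1086 + 52.332762 = ΔG·(1 − c^4)/(1 − c) = 174 × (1 − 0.20151121)/0.33 ≈ €421 billion.

€421.0 billion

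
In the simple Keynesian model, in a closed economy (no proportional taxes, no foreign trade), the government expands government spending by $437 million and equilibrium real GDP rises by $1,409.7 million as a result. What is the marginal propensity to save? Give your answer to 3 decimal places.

0.310

Implied spending multiplier k = ΔY/ΔG = 1,409.7/437 ≈ 3.2259.
Since k = 1/(1 − MPC), MPC = 1 − 1/k = 1 − ΔG/ΔY = 1 − 437/1,409.7 ≈ 0.690.
MPS = 1 − MPC = 0.310.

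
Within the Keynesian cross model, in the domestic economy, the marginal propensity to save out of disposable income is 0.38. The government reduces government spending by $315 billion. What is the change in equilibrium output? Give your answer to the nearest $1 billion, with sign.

−$829 billion

MPC = 1 − MPS = 1 − 0.38 = 0.62.
Spending multiplier = 1/(1 − MPC) = 1/(1 − 0.62) = 1/0.38 ≈ 2.632.
ΔY = k × ΔG = (−$315 billion) / 0.38 ≈ −$829 billion.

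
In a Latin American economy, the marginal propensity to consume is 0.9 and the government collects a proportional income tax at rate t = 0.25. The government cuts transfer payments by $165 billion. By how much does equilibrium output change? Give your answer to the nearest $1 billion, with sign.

The transfer change shifts disposable income by −$165 billion, so first-round consumption changes by c·ΔTR = 0.9 × (−$165 billion) = −$148.5 billion.
Expenditure multiplier = 1/(1 − c(1−t)) = 1/(1 − 0.9×0.75) = 1/0.325 ≈ 3.077.
The transfer multiplier is c × k ≈ 2.769, so ΔY = k × (c·ΔTR) = (−$148.5 billion) / 0.325 ≈ −$457 billion.

−$457 billion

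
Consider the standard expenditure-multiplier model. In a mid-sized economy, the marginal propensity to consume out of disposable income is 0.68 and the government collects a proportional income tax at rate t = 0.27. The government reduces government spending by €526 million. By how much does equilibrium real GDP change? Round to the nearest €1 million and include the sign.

−€1,044 million

Spending multiplier = 1/(1 − c(1−t)) = 1/(1 − 0.68×0.73) = 1/0.5036 ≈ 1.986.
ΔY = k × ΔG = (−€526 million) / 0.5036 ≈ −€1,044 million.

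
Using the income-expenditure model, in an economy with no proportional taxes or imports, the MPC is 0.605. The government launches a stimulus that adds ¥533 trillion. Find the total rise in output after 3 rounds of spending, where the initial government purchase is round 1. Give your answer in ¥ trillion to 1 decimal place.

Round 1 adds ΔG = ¥533 trillion; each later round is MPC = 0.605 times the previous.
After 3 rounds: 533 + 322.465 + 195.091325 = ΔG·(1 − c^3)/(1 − c) = 533 × (1 − 0.221445125)/0.395 ≈ ¥1,050.6 trillion.

¥1,050.6 trillion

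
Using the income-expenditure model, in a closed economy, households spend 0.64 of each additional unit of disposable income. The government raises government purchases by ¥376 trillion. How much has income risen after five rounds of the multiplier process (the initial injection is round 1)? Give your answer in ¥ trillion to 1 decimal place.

Round 1 adds ΔG = ¥376 trillion; each later round is MPC = 0.64 times the previous.
After 5 rounds: 376 + 240.64 + 154.0096 + 98.566144 + 63.08233216 = ΔG·(1 − c^5)/(1 − c) = 376 × (1 − 0.1073741824)/0.36 ≈ ¥932.3 trillion.

¥932.3 trillion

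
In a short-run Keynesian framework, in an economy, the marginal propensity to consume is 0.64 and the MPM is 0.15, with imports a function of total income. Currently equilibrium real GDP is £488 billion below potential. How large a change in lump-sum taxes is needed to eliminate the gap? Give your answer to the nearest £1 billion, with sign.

Spending multiplier = 1/(1 − c + m) = 1/(1 − 0.64 + 0.15) = 1/0.51 ≈ 1.961.
Tax multiplier = −c·k = −0.64/0.51 ≈ −1.255. Need ΔY = +£488 billion, so ΔT = ΔY/(−c·k) = −(+£488 billion) × 0.51 / 0.64 ≈ −£389 billion.
The government should cut lump-sum taxes by £389 billion.

−£389 billion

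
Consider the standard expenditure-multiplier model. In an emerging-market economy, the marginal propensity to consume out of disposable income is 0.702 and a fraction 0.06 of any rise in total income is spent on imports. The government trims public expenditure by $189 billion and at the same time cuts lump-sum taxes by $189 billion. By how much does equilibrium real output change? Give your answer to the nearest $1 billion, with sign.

Expenditure multiplier = 1/(1 − c + m) = 1/(1 − 0.702 + 0.06) = 1/0.358 ≈ 2.793.
ΔG contributes k·ΔG = (−$189 billion) / 0.358 ≈ −$527.9 billion.
ΔT of −$189 billion changes first-round spending by −c·ΔT = +$132.678 billion, contributing k·(−c·ΔT) = (+$132.678 billion) / 0.358 ≈ +$370.6 billion.
Net ΔY = k(ΔG − c·ΔT) = (−$56.322 billion) / 0.358 ≈ −$157 billion.

−$157 billion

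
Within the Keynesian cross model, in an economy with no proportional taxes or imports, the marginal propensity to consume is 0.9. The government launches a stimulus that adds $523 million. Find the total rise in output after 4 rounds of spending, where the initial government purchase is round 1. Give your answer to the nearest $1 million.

Round 1 adds ΔG = $523 million; each later round is MPC = 0.9 times the previous.
After 4 rounds: 523 + 470.7 + 423.63 + 381.267 = ΔG·(1 − c^4)/(1 − c) = 523 × (1 − 0.6561)/0.1 ≈ $1,799 million.

$1,799 million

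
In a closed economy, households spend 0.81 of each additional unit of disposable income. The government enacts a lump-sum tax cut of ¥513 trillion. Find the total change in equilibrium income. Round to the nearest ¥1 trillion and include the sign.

+¥2,187 trillion

A lump-sum tax change of −¥513 trillion shifts disposable income by +¥513 trillion; first-round consumption changes by −c × ΔT = −0.81 × (−¥513 trillion) = +¥415.53 trillion.
Expenditure multiplier = 1/(1 − MPC) = 1/(1 − 0.81) = 1/0.19 ≈ 5.263.
The tax multiplier is −c × k ≈ −4.263, so ΔY = k × (−c·ΔT) = (+¥415.53 trillion) / 0.19 = +¥2,187 trillion.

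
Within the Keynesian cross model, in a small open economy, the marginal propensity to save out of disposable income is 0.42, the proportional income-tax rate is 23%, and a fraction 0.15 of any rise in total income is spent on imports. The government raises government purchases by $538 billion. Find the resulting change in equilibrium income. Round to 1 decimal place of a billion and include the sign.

+$764.9 billion

MPC = 1 − MPS = 1 − 0.42 = 0.58.
Spending multiplier = 1/(1 − c(1−t) + m) = 1/(1 − 0.58×0.77 + 0.15) = 1/0.7034 ≈ 1.422.
ΔY = k × ΔG = (+$538 billion) / 0.7034 ≈ +$764.9 billion.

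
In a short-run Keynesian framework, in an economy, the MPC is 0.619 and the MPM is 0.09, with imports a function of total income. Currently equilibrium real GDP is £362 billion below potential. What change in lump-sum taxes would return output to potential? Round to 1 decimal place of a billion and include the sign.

−£275.4 billion

Spending multiplier = 1/(1 − c + m) = 1/(1 − 0.619 + 0.09) = 1/0.471 ≈ 2.123.
Tax multiplier = −c·k = −0.619/0.471 ≈ −1.314. Need ΔY = +£362 billion, so ΔT = ΔY/(−c·k) = −(+£362 billion) × 0.471 / 0.619 ≈ −£275.4 billion.
The government should cut lump-sum taxes by £275.4 billion.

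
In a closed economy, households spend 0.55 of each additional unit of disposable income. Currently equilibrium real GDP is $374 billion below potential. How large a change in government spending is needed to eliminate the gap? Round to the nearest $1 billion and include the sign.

Spending multiplier = 1/(1 − MPC) = 1/(1 − 0.55) = 1/0.45 ≈ 2.222.
Need ΔY = +$374 billion, so ΔG = ΔY/k = (+$374 billion) × 0.45 ≈ +$168 billion.
The government should increase government spending by $168 billion.

+$168 billion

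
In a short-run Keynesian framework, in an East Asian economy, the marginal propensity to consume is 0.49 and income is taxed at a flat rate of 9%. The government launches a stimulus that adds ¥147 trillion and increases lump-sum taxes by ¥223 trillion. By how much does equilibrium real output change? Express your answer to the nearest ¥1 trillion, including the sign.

Expenditure multiplier = 1/(1 − c(1−t)) = 1/(1 − 0.49×0.91) = 1/0.5541 ≈ 1.805.
ΔG contributes k·ΔG = (+¥147 trillion) / 0.5541 ≈ +¥265.3 trillion.
ΔT of +¥223 trillion changes first-round spending by −c·ΔT = −¥109.27 trillion, contributing k·(−c·ΔT) = (−¥109.27 trillion) / 0.5541 ≈ −¥197.2 trillion.
Net ΔY = k(ΔG − c·ΔT) = (+¥37.73 trillion) / 0.5541 ≈ +¥68 trillion.

+¥68 trillion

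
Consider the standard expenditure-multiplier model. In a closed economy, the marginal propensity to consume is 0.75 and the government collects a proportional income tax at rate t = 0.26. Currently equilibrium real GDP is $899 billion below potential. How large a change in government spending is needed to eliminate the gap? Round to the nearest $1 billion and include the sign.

+$400 billion

Spending multiplier = 1/(1 − c(1−t)) = 1/(1 − 0.75×0.74) = 1/0.445 ≈ 2.247.
Need ΔY = +$899 billion, so ΔG = ΔY/k = (+$899 billion) × 0.445 ≈ +$400 billion.
The government should increase government spending by $400 billion.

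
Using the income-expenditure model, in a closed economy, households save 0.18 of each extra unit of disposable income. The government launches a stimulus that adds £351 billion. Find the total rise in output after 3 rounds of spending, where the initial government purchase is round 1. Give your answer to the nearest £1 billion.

£875 billion

MPC = 1 − MPS = 1 − 0.18 = 0.82.
Round 1 adds ΔG = £351 billion; each later round is MPC = 0.82 times the previous.
After 3 rounds: 351 + 287.82 + 236.0124 = ΔG·(1 − c^3)/(1 − c) = 351 × (1 − 0.551368)/0.18 ≈ £875 billion.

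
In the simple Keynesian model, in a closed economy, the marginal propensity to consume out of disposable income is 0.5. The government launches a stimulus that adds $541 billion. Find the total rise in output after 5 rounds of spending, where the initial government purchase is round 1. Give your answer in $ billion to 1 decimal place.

$1,048.2 billion

Round 1 adds ΔG = $541 billion; each later round is MPC = 0.5 times the previous.
After 5 rounds: 541 + 270.5 + 135.25 + 67.625 + 33.8125 = ΔG·(1 − c^5)/(1 − c) = 541 × (1 − 0.03125)/0.5 ≈ $1,048.2 billion.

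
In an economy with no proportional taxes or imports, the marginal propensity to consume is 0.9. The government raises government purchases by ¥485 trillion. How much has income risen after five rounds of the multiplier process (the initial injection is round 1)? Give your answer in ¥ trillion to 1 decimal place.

¥1,986.1 trillion

Round 1 adds ΔG = ¥485 trillion; each later round is MPC = 0.9 times the previous.
After 5 rounds: 485 + 436.5 + 392.85 + 353.565 + 318.2085 = ΔG·(1 − c^5)/(1 − c) = 485 × (1 − 0.59049)/0.1 ≈ ¥1,986.1 trillion.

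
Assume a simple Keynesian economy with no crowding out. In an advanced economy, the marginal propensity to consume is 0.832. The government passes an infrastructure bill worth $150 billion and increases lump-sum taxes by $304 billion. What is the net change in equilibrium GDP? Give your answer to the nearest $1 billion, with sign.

Expenditure multiplier = 1/(1 − MPC) = 1/(1 − 0.832) = 1/0.168 ≈ 5.952.
ΔG contributes k·ΔG = (+$150 billion) / 0.168 ≈ +$892.9 billion.
ΔT of +$304 billion changes first-round spending by −c·ΔT = −$252.928 billion, contributing k·(−c·ΔT) = (−$252.928 billion) / 0.168 ≈ −$1,505.5 billion.
Net ΔY = k(ΔG − c·ΔT) = (−$102.928 billion) / 0.168 ≈ −$613 billion.

−$613 billion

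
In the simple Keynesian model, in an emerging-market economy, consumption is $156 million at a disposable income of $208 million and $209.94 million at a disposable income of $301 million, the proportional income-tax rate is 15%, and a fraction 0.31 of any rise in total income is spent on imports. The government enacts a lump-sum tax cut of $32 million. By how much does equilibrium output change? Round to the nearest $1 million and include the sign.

+$23 million

MPC = ΔC/ΔYd = (209.94 − 156)/(301 − 208) = 53.94/93 = 0.58.
A lump-sum tax change of −$32 million shifts disposable income by +$32 million; first-round consumption changes by −c × ΔT = −0.58 × (−$32 million) = +$18.56 million.
Expenditure multiplier = 1/(1 − c(1−t) + m) = 1/(1 − 0.58×0.85 + 0.31) = 1/0.817 ≈ 1.224.
The tax multiplier is −c × k ≈ −0.71, so ΔY = k × (−c·ΔT) = (+$18.56 million) / 0.817 ≈ +$23 million.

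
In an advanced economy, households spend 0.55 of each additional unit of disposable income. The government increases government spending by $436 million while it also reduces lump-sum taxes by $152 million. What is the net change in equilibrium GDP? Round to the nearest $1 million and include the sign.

Expenditure multiplier = 1/(1 − MPC) = 1/(1 − 0.55) = 1/0.45 ≈ 2.222.
ΔG contributes k·ΔG = (+$436 million) / 0.45 ≈ +$968.9 million.
ΔT of −$152 million changes first-round spending by −c·ΔT = +$83.6 million, contributing k·(−c·ΔT) = (+$83.6 million) / 0.45 ≈ +$185.8 million.
Net ΔY = k(ΔG − c·ΔT) = (+$519.6 million) / 0.45 ≈ +$1,155 million.

+$1,155 million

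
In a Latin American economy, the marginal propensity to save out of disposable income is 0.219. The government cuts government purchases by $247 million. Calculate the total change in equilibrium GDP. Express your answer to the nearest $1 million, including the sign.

MPC = 1 − MPS = 1 − 0.219 = 0.781.
Government-spending multiplier = 1/(1 − MPC) = 1/(1 − 0.781) = 1/0.219 ≈ 4.566.
ΔY = k × ΔG = (−$247 million) / 0.219 ≈ −$1,128 million.

−$1,128 million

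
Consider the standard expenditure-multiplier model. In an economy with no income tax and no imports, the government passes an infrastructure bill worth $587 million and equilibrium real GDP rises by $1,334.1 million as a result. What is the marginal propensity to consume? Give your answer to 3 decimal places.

Implied spending multiplier k = ΔY/ΔG = 1,334.1/587 ≈ 2.2727.
Since k = 1/(1 − MPC), MPC = 1 − 1/k = 1 − ΔG/ΔY = 1 − 587/1,334.1 ≈ 0.560.

0.560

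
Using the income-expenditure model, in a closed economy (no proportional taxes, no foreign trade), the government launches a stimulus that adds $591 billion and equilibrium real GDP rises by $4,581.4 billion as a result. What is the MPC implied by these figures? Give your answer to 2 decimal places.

Implied spending multiplier k = ΔY/ΔG = 4,581.4/591 ≈ 7.7519.
Since k = 1/(1 − MPC), MPC = 1 − 1/k = 1 − ΔG/ΔY = 1 − 591/4,581.4 ≈ 0.87.

0.87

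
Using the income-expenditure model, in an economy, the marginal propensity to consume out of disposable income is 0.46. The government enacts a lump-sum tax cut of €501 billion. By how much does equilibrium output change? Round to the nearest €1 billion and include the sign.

A lump-sum tax change of −€501 billion shifts disposable income by +€501 billion; first-round consumption changes by −c × ΔT = −0.46 × (−€501 billion) = +€230.46 billion.
Expenditure multiplier = 1/(1 − MPC) = 1/(1 − 0.46) = 1/0.54 ≈ 1.852.
The tax multiplier is −c × k ≈ −0.852, so ΔY = k × (−c·ΔT) = (+€230.46 billion) / 0.54 ≈ +€427 billion.

+€427 billion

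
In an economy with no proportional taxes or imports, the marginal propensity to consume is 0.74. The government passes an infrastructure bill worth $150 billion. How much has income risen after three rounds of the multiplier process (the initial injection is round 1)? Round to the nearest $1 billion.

$343 billion

Round 1 adds ΔG = $150 billion; each later round is MPC = 0.74 times the previous.
After 3 rounds: 150 + 111 + 82.14 = ΔG·(1 − c^3)/(1 − c) = 150 × (1 − 0.405224)/0.26 ≈ $343 billion.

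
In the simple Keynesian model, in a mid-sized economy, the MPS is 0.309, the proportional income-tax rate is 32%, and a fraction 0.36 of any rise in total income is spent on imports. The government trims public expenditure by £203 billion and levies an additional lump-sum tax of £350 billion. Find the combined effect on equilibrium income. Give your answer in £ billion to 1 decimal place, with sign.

−£499.8 billion

MPC = 1 − MPS = 1 − 0.309 = 0.691.
Expenditure multiplier = 1/(1 − c(1−t) + m) = 1/(1 − 0.691×0.68 + 0.36) = 1/0.89012 ≈ 1.123.
ΔG contributes k·ΔG = (−£203 billion) / 0.89012 ≈ −£228.1 billion.
ΔT of +£350 billion changes first-round spending by −c·ΔT = −£241.85 billion, contributing k·(−c·ΔT) = (−£241.85 billion) / 0.89012 ≈ −£271.7 billion.
Net ΔY = k(ΔG − c·ΔT) = (−£444.85 billion) / 0.89012 ≈ −£499.8 billion.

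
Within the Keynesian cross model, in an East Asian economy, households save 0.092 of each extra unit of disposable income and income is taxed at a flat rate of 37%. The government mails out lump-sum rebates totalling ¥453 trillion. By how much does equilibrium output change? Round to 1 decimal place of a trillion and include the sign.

MPC = 1 − MPS = 1 − 0.092 = 0.908.
A lump-sum tax change of −¥453 trillion shifts disposable income by +¥453 trillion; first-round consumption changes by −c × ΔT = −0.908 × (−¥453 trillion) = +¥411.324 trillion.
Expenditure multiplier = 1/(1 − c(1−t)) = 1/(1 − 0.908×0.63) = 1/0.42796 ≈ 2.337.
The tax multiplier is −c × k ≈ −2.122, so ΔY = k × (−c·ΔT) = (+¥411.324 trillion) / 0.42796 ≈ +¥961.1 trillion.

+¥961.1 trillion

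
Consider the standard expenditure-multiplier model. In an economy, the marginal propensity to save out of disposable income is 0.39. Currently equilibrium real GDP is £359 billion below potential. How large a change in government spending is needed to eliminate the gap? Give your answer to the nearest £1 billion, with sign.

MPC = 1 − MPS = 1 − 0.39 = 0.61.
Spending multiplier = 1/(1 − MPC) = 1/(1 − 0.61) = 1/0.39 ≈ 2.564.
Need ΔY = +£359 billion, so ΔG = ΔY/k = (+£359 billion) × 0.39 ≈ +£140 billion.
The government should increase government spending by £140 billion.

+£140 billion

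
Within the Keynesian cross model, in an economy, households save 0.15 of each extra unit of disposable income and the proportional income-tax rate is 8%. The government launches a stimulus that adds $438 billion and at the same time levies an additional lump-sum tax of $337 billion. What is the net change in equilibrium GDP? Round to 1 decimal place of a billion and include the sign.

+$695.2 billion

MPC = 1 − MPS = 1 − 0.15 = 0.85.
Expenditure multiplier = 1/(1 − c(1−t)) = 1/(1 − 0.85×0.92) = 1/0.218 ≈ 4.587.
ΔG contributes k·ΔG = (+$438 billion) / 0.218 ≈ +$2,009.2 billion.
ΔT of +$337 billion changes first-round spending by −c·ΔT = −$286.45 billion, contributing k·(−c·ΔT) = (−$286.45 billion) / 0.218 ≈ −$1,314 billion.
Net ΔY = k(ΔG − c·ΔT) = (+$151.55 billion) / 0.218 ≈ +$695.2 billion.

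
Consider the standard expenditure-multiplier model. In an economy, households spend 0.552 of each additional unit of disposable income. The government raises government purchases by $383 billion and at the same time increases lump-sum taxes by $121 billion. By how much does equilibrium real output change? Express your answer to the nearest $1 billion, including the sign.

Expenditure multiplier = 1/(1 − MPC) = 1/(1 − 0.552) = 1/0.448 ≈ 2.232.
ΔG contributes k·ΔG = (+$383 billion) / 0.448 ≈ +$854.9 billion.
ΔT of +$121 billion changes first-round spending by −c·ΔT = −$66.792 billion, contributing k·(−c·ΔT) = (−$66.792 billion) / 0.448 ≈ −$149.1 billion.
Net ΔY = k(ΔG − c·ΔT) = (+$316.208 billion) / 0.448 ≈ +$706 billion.

+$706 billion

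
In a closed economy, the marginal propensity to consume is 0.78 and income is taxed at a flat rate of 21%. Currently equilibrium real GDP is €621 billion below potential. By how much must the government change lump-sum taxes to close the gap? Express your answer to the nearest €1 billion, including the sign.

−€306 billion

Spending multiplier = 1/(1 − c(1−t)) = 1/(1 − 0.78×0.79) = 1/0.3838 ≈ 2.606.
Tax multiplier = −c·k = −0.78/0.3838 ≈ −2.032. Need ΔY = +€621 billion, so ΔT = ΔY/(−c·k) = −(+€621 billion) × 0.3838 / 0.78 ≈ −€306 billion.
The government should cut lump-sum taxes by €306 billion.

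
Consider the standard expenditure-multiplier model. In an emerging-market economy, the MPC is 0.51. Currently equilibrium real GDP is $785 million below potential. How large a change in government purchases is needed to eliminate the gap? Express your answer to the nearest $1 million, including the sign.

+$385 million

Spending multiplier = 1/(1 − MPC) = 1/(1 − 0.51) = 1/0.49 ≈ 2.041.
Need ΔY = +$785 million, so ΔG = ΔY/k = (+$785 million) × 0.49 ≈ +$385 million.
The government should increase government purchases by $385 million.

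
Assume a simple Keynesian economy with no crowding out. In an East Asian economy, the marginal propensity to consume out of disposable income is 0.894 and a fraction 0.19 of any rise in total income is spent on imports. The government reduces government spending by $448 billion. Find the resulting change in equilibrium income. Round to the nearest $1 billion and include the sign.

−$1,514 billion

Spending multiplier = 1/(1 − c + m) = 1/(1 − 0.894 + 0.19) = 1/0.296 ≈ 3.378.
ΔY = k × ΔG = (−$448 billion) / 0.296 ≈ −$1,514 billion.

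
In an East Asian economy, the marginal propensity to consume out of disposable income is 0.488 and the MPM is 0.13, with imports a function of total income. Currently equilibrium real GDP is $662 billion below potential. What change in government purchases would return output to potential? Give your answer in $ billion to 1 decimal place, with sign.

+$425.0 billion

Spending multiplier = 1/(1 − c + m) = 1/(1 − 0.488 + 0.13) = 1/0.642 ≈ 1.558.
Need ΔY = +$662 billion, so ΔG = ΔY/k = (+$662 billion) × 0.642 ≈ +$425 billion.
The government should increase government purchases by $425 billion.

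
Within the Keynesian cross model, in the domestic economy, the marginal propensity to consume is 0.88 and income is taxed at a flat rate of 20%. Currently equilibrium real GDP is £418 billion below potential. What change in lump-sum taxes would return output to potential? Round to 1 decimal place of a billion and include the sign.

−£140.6 billion

Spending multiplier = 1/(1 − c(1−t)) = 1/(1 − 0.88×0.8) = 1/0.296 ≈ 3.378.
Tax multiplier = −c·k = −0.88/0.296 ≈ −2.973. Need ΔY = +£418 billion, so ΔT = ΔY/(−c·k) = −(+£418 billion) × 0.296 / 0.88 = −£140.6 billion.
The government should cut lump-sum taxes by £140.6 billion.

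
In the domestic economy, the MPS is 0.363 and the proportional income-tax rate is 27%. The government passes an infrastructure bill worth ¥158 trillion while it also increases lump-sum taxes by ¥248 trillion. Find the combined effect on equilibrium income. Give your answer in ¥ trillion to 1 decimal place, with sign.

+¥0.0 trillion

MPC = 1 − MPS = 1 − 0.363 = 0.637.
Expenditure multiplier = 1/(1 − c(1−t)) = 1/(1 − 0.637×0.73) = 1/0.53499 ≈ 1.869.
ΔG contributes k·ΔG = (+¥158 trillion) / 0.53499 ≈ +¥295.3 trillion.
ΔT of +¥248 trillion changes first-round spending by −c·ΔT = −¥157.976 trillion, contributing k·(−c·ΔT) = (−¥157.976 trillion) / 0.53499 ≈ −¥295.3 trillion.
Net ΔY = k(ΔG − c·ΔT) = (+¥0.024 trillion) / 0.53499 ≈ +¥0 trillion.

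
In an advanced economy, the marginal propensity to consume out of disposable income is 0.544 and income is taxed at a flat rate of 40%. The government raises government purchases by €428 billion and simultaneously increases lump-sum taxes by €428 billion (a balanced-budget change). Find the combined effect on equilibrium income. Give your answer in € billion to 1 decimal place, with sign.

Expenditure multiplier = 1/(1 − c(1−t)) = 1/(1 − 0.544×0.6) = 1/0.6736 ≈ 1.485.
ΔG contributes k·ΔG = (+€428 billion) / 0.6736 ≈ +€635.4 billion.
ΔT of +€428 billion changes first-round spending by −c·ΔT = −€232.832 billion, contributing k·(−c·ΔT) = (−€232.832 billion) / 0.6736 ≈ −€345.7 billion.
Net ΔY = k(ΔG − c·ΔT) = (+€195.168 billion) / 0.6736 ≈ +€289.7 billion.

+€289.7 billion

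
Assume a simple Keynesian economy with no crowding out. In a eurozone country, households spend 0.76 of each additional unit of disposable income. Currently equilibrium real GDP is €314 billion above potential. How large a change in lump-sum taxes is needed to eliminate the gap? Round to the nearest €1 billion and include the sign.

Spending multiplier = 1/(1 − MPC) = 1/(1 − 0.76) = 1/0.24 ≈ 4.167.
Tax multiplier = −c·k = −0.76/0.24 ≈ −3.167. Need ΔY = −€314 billion, so ΔT = ΔY/(−c·k) = −(−€314 billion) × 0.24 / 0.76 ≈ +€99 billion.
The government should raise lump-sum taxes by €99 billion.

+€99 billion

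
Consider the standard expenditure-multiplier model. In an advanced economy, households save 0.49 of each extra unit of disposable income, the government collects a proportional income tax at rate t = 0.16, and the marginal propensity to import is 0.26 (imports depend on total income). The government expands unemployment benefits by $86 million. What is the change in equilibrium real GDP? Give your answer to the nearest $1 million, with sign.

MPC = 1 − MPS = 1 − 0.49 = 0.51.
The transfer change shifts disposable income by +$86 million, so first-round consumption changes by c·ΔTR = 0.51 × (+$86 million) = +$43.86 million.
Expenditure multiplier = 1/(1 − c(1−t) + m) = 1/(1 − 0.51×0.84 + 0.26) = 1/0.8316 ≈ 1.203.
The transfer multiplier is c × k ≈ 0.613, so ΔY = k × (c·ΔTR) = (+$43.86 million) / 0.8316 ≈ +$53 million.

+$53 million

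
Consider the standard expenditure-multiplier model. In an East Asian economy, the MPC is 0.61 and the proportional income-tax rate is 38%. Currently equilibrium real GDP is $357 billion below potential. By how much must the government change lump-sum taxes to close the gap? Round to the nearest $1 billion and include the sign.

−$364 billion

Spending multiplier = 1/(1 − c(1−t)) = 1/(1 − 0.61×0.62) = 1/0.6218 ≈ 1.608.
Tax multiplier = −c·k = −0.61/0.6218 ≈ −0.981. Need ΔY = +$357 billion, so ΔT = ΔY/(−c·k) = −(+$357 billion) × 0.6218 / 0.61 ≈ −$364 billion.
The government should cut lump-sum taxes by $364 billion.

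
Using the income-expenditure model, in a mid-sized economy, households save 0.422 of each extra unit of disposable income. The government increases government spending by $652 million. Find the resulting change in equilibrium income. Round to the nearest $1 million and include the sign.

+$1,545 million

MPC = 1 − MPS = 1 − 0.422 = 0.578.
Government-spending multiplier = 1/(1 − MPC) = 1/(1 − 0.578) = 1/0.422 ≈ 2.37.
ΔY = k × ΔG = (+$652 million) / 0.422 ≈ +$1,545 million.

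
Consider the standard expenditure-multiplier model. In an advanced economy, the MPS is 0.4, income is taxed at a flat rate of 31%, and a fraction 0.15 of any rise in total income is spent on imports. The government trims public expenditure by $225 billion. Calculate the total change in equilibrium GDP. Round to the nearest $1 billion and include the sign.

−$306 billion

MPC = 1 − MPS = 1 − 0.4 = 0.6.
Government-spending multiplier = 1/(1 − c(1−t) + m) = 1/(1 − 0.6×0.69 + 0.15) = 1/0.736 ≈ 1.359.
ΔY = k × ΔG = (−$225 billion) / 0.736 ≈ −$306 billion.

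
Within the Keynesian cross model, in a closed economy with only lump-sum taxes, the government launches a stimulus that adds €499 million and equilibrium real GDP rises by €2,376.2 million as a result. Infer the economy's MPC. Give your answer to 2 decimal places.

0.79

Implied spending multiplier k = ΔY/ΔG = 2,376.2/499 ≈ 4.7619.
Since k = 1/(1 − MPC), MPC = 1 − 1/k = 1 − ΔG/ΔY = 1 − 499/2,376.2 ≈ 0.79.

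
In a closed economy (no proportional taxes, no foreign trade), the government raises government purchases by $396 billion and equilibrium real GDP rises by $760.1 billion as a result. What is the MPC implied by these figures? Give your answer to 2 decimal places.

0.48

Implied spending multiplier k = ΔY/ΔG = 760.1/396 ≈ 1.9194.
Since k = 1/(1 − MPC), MPC = 1 − 1/k = 1 − ΔG/ΔY = 1 − 396/760.1 ≈ 0.48.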